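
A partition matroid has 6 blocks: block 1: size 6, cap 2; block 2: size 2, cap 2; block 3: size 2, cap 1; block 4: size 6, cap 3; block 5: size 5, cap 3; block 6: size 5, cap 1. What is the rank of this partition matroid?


Rank of a partition matroid = sum of min(|Si|, ci) for each block.
= min(6,2) + min(2,2) + min(2,1) + min(6,3) + min(5,3) + min(5,1)
= 2 + 2 + 1 + 3 + 3 + 1
= 12.

12


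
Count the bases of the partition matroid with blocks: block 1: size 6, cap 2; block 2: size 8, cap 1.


A basis picks exactly ci elements from block i.
Number of bases = product of C(|Si|, ci).
= C(6,2) * C(8,1)
= 15 * 8
= 120.

120


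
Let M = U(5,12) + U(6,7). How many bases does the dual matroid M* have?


(M1+M2)* = M1* + M2*.
M1* = U(7,12), bases: C(12,7) = 792.
M2* = U(1,7), bases: C(7,1) = 7.
|B(M*)| = 792 * 7 = 5544.

5544


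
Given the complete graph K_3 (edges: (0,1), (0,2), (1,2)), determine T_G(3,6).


T(K_3; x,y) = x^2 + x + y.
T(3,6) = 9 + 3 + 6 = 18.

18


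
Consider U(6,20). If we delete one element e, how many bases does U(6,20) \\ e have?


Deleting e from U(6,20) gives U(6,19) since n > r.
Bases of U(6,19) = (19 choose 6) = 27132.

27132


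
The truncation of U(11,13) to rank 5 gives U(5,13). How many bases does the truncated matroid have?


Truncating U(11,13) to rank 5 gives U(5,13).
Bases of U(5,13) are all 5-element subsets of 13 elements.
Number of bases = C(13,5) = 1287.

1287


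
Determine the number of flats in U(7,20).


Flats of U(7,20): every subset of size < 7 is a flat, plus E itself.
Count = C(20,0) + C(20,1) + C(20,2) + C(20,3) + C(20,4) + C(20,5) + C(20,6) + 1
     = 1 + 20 + 190 + 1140 + 4845 + 15504 + 38760 + 1
     = 60461.

60461


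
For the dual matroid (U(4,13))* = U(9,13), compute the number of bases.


The dual of U(r,n) is U(n-r, n) = U(9,13).
Bases of U(9,13) are all (9)-element subsets.
|B(M*)| = (13 choose 9) = 715.

715


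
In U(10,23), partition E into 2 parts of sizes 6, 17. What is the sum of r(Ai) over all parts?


r(Ai) = min(|Ai|, 10) for each part.
Sum = min(6,10) + min(17,10)
    = 6 + 10
    = 16.

16


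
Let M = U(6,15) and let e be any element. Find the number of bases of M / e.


Contracting e from U(6,15) gives U(5,14).
Bases of U(5,14) = (14 choose 5) = 2002.

2002


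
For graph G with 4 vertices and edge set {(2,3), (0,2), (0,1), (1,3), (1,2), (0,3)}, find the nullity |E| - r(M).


Cycle rank (nullity) = |E| - r(M) = |E| - (|V| - c).
|E| = 6, |V| = 4, c = 1.
Nullity = 6 - (4 - 1) = 6 - 3 = 3.

3


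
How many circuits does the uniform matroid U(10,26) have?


In U(10,26), circuits are the (11)-element subsets.
Any set of 11 elements is dependent, and removing any one element gives
an independent set of size 10, so it is a minimal dependent set.
Number of circuits = C(26,11) = 26! / (11! * 15!) = 7726160.

7726160


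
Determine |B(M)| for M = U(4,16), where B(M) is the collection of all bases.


Bases of U(4,16) are all 4-element subsets of the 16-element ground set.
Number of bases = C(16,4).
C(16,4) = 16! / (4! * 12!) = 1820.

1820


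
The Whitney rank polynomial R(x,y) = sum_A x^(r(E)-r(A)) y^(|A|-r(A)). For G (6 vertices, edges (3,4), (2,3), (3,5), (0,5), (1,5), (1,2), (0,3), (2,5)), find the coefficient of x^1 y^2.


R(x,y) = sum over A in 2^E of x^(r(E)-r(A)) * y^(|A|-r(A)).
G has 6 vertices, 8 edges. r(E) = 5.
Enumerate all 2^8 = 256 subsets.
Count subsets with r(E)-r(A)=1 and |A|-r(A)=2: 9.

9


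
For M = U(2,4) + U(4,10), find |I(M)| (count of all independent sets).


For a direct sum, |I(M1+M2)| = |I(M1)| * |I(M2)|.
|I(U(2,4))| = sum C(4,k) for k=0..2 = 11.
|I(U(4,10))| = sum C(10,k) for k=0..4 = 386.
Total = 11 * 386 = 4246.

4246


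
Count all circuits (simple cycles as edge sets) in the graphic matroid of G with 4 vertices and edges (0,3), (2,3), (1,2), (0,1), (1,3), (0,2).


A circuit in a graphic matroid = edge set of a simple cycle.
G has 4 vertices and 6 edges.
Enumerating all minimal edge subsets forming cycles...
Total circuits found: 7.

7


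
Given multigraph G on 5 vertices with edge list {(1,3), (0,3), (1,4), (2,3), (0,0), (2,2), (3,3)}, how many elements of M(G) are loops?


In a graphic matroid, a loop is a self-loop edge (u,u) with rank 0.
Examining all 7 edges for self-loops...
Self-loops found: (0,0), (2,2), (3,3)
Number of loops = 3.

3


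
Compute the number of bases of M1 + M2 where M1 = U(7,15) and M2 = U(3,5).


Bases of a direct sum M1 + M2: |B| = |B(M1)| * |B(M2)|.
|B(U(7,15))| = C(15,7) = 6435.
|B(U(3,5))| = C(5,3) = 10.
Total bases = 6435 * 10 = 64350.

64350


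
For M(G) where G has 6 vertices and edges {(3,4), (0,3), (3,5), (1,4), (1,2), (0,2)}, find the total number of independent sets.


An independent set in a graphic matroid is an acyclic edge subset.
G has 6 vertices and 6 edges.
Enumerate all 2^6 = 64 subsets, checking for acyclicity.
Total independent sets = 62.

62


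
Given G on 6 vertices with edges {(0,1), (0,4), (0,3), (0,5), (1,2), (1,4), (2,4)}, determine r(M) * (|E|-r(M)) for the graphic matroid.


r(M) = |V| - c = 6 - 1 = 5.
nullity = |E| - r(M) = 7 - 5 = 2.
Product = 5 * 2 = 10.

10


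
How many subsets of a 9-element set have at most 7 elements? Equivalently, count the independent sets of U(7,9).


Independent sets of U(7,9) are all subsets of size <= 7.
Count = (9 choose 0) + (9 choose 1) + (9 choose 2) + (9 choose 3) + (9 choose 4) + (9 choose 5) + (9 choose 6) + (9 choose 7)
     = 1 + 9 + 36 + 84 + 126 + 126 + 84 + 36
     = 502.

502


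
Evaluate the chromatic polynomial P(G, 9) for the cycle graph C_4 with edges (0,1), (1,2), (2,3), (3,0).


P(C_4, k) = (k-1)^4 + (-1)^4*(k-1).
P(9) = (8)^4 + 8
= 4096 + 8 = 4104.

4104


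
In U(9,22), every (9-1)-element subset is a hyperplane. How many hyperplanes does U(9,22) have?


Hyperplanes of U(9,22) are flats of rank 8.
In a uniform matroid, these are exactly the (8)-element subsets.
Count = (22 choose 8) = 319770.

319770


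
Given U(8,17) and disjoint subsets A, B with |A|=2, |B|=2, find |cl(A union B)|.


|A union B| = 2 + 2 = 4 (disjoint).
In U(8,17), cl(S) = S if |S| < 8, else cl(S) = E.
Since 4 < 8, cl(A union B) = A union B.
|cl(A union B)| = 4.

4


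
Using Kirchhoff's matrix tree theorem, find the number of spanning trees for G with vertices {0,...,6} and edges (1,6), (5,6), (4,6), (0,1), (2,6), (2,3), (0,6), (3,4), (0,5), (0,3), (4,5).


By Kirchhoff's matrix tree theorem, the number of spanning trees equals
the determinant of any cofactor of the Laplacian matrix L.
G has 7 vertices and 11 edges.
Computing the (6 x 6) cofactor determinant gives 172.

172


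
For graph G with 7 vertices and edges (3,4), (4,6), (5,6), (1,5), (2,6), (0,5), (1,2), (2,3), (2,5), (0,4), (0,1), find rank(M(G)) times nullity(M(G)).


r(M) = |V| - c = 7 - 1 = 6.
nullity = |E| - r(M) = 11 - 6 = 5.
Product = 6 * 5 = 30.

30


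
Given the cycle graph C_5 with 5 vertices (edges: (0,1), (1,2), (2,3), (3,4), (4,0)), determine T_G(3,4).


T(C_5; x,y) = x + x^2 + ... + x^(4) + y.
T(3,4) = 3^1 + 3^2 + 3^3 + 3^4 + 4
= 3 + 9 + 27 + 81 + 4
= 124.

124


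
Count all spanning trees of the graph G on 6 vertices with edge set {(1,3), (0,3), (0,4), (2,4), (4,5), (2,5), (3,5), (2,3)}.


By Kirchhoff's matrix tree theorem, the number of spanning trees equals
the determinant of any cofactor of the Laplacian matrix L.
G has 6 vertices and 8 edges.
Computing the (5 x 5) cofactor determinant gives 24.

24


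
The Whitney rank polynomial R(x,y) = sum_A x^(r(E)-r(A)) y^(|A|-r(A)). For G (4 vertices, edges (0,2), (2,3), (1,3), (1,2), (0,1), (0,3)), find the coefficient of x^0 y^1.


R(x,y) = sum over A in 2^E of x^(r(E)-r(A)) * y^(|A|-r(A)).
G has 4 vertices, 6 edges. r(E) = 3.
Enumerate all 2^6 = 64 subsets.
Count subsets with r(E)-r(A)=0 and |A|-r(A)=1: 15.

15


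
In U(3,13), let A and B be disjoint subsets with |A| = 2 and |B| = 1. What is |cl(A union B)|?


|A union B| = 2 + 1 = 3 (disjoint).
In U(3,13), cl(S) = S if |S| < 3, else cl(S) = E.
Since 3 >= 3, cl(A union B) = E.
|cl(A union B)| = 13.

13


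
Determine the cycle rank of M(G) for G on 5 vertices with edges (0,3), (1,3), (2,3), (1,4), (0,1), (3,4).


Cycle rank (nullity) = |E| - r(M) = |E| - (|V| - c).
|E| = 6, |V| = 5, c = 1.
Nullity = 6 - (5 - 1) = 6 - 4 = 2.

2


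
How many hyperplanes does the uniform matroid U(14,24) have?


Hyperplanes of U(14,24) are flats of rank 13.
In a uniform matroid, these are exactly the (13)-element subsets.
Count = C(24,13) = 2496144.

2496144


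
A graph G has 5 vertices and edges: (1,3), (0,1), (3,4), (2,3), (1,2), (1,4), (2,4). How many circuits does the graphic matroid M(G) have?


A circuit in a graphic matroid = edge set of a simple cycle.
G has 5 vertices and 7 edges.
Enumerating all minimal edge subsets forming cycles...
Total circuits found: 7.

7


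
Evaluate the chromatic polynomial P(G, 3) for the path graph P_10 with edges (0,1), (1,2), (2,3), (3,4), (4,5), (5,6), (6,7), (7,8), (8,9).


P(P_10, k) = k * (k-1)^(9).
P(3) = 3 * 2^9 = 3 * 512 = 1536.

1536


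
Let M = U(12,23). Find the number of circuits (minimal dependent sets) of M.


In U(12,23), circuits are the (13)-element subsets.
Any set of 13 elements is dependent, and removing any one element gives
an independent set of size 12, so it is a minimal dependent set.
Number of circuits = (23 choose 13) = 1144066.

1144066


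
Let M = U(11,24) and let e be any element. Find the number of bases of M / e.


Contracting e from U(11,24) gives U(10,23).
Bases of U(10,23) = C(23,10) = 1144066.

1144066


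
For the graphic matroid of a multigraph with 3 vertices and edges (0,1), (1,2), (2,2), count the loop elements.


In a graphic matroid, a loop is a self-loop edge (u,u) with rank 0.
Examining all 3 edges for self-loops...
Self-loops found: (2,2)
Number of loops = 1.

1


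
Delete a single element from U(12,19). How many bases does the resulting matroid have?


Deleting e from U(12,19) gives U(12,18) since n > r.
Bases of U(12,18) = C(18,12) = 18564.

18564


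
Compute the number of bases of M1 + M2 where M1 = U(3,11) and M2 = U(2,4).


Bases of a direct sum M1 + M2: |B| = |B(M1)| * |B(M2)|.
|B(U(3,11))| = C(11,3) = 165.
|B(U(2,4))| = C(4,2) = 6.
Total bases = 165 * 6 = 990.

990


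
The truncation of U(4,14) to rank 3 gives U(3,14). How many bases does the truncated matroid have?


Truncating U(4,14) to rank 3 gives U(3,14).
Bases of U(3,14) are all 3-element subsets of 14 elements.
Number of bases = C(14,3) = 14! / (3! * 11!) = 364.

364


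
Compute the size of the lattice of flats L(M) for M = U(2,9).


Flats of U(2,9): every subset of size < 2 is a flat, plus E itself.
Count = C(9,0) + C(9,1) + 1
     = 1 + 9 + 1
     = 11.

11


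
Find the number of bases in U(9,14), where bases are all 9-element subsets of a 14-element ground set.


Bases of U(9,14) are all 9-element subsets of the 14-element ground set.
Number of bases = C(14,9).
C(14,9) = 14! / (9! * 5!) = 2002.

2002


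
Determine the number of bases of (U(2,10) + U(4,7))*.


(M1+M2)* = M1* + M2*.
M1* = U(8,10), bases: C(10,8) = 45.
M2* = U(3,7), bases: C(7,3) = 35.
|B(M*)| = 45 * 35 = 1575.

1575


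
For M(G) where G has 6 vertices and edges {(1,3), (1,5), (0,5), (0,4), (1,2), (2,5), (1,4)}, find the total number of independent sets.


An independent set in a graphic matroid is an acyclic edge subset.
G has 6 vertices and 7 edges.
Enumerate all 2^7 = 128 subsets, checking for acyclicity.
Total independent sets = 104.

104


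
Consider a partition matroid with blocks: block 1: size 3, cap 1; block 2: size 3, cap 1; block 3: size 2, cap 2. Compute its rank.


Rank of a partition matroid = sum of min(|Si|, ci) for each block.
= min(3,1) + min(3,1) + min(2,2)
= 1 + 1 + 2
= 4.

4


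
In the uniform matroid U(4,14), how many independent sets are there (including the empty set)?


Independent sets of U(4,14) are all subsets of size <= 4.
Count = C(14,0) + C(14,1) + C(14,2) + C(14,3) + C(14,4)
     = 1 + 14 + 91 + 364 + 1001
     = 1471.

1471


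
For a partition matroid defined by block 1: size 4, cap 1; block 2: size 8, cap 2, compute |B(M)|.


A basis picks exactly ci elements from block i.
Number of bases = product of C(|Si|, ci).
= C(4,1) * C(8,2)
= 4 * 28
= 112.

112


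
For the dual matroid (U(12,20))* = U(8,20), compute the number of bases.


The dual of U(r,n) is U(n-r, n) = U(8,20).
Bases of U(8,20) are all (8)-element subsets.
|B(M*)| = (20 choose 8) = 125970.

125970


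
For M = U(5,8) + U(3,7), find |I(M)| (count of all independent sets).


For a direct sum, |I(M1+M2)| = |I(M1)| * |I(M2)|.
|I(U(5,8))| = sum C(8,k) for k=0..5 = 219.
|I(U(3,7))| = sum C(7,k) for k=0..3 = 64.
Total = 219 * 64 = 14016.

14016


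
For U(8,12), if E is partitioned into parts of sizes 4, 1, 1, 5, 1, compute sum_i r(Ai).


r(Ai) = min(|Ai|, 8) for each part.
Sum = min(4,8) + min(1,8) + min(1,8) + min(5,8) + min(1,8)
    = 4 + 1 + 1 + 5 + 1
    = 12.

12


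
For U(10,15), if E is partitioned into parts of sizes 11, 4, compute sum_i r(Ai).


r(Ai) = min(|Ai|, 10) for each part.
Sum = min(11,10) + min(4,10)
    = 10 + 4
    = 14.

14


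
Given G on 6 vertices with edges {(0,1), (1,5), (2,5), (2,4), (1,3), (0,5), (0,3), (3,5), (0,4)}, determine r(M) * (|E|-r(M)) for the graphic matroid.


r(M) = |V| - c = 6 - 1 = 5.
nullity = |E| - r(M) = 9 - 5 = 4.
Product = 5 * 4 = 20.

20


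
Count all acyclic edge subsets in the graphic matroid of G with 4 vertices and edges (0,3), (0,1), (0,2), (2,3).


An independent set in a graphic matroid is an acyclic edge subset.
G has 4 vertices and 4 edges.
Enumerate all 2^4 = 16 subsets, checking for acyclicity.
Total independent sets = 14.

14


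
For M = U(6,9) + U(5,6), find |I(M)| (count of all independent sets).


For a direct sum, |I(M1+M2)| = |I(M1)| * |I(M2)|.
|I(U(6,9))| = sum C(9,k) for k=0..6 = 466.
|I(U(5,6))| = sum C(6,k) for k=0..5 = 63.
Total = 466 * 63 = 29358.

29358


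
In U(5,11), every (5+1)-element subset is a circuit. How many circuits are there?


In U(5,11), circuits are the (6)-element subsets.
Any set of 6 elements is dependent, and removing any one element gives
an independent set of size 5, so it is a minimal dependent set.
Number of circuits = C(11,6) = 462.

462


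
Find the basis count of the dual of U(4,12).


The dual of U(r,n) is U(n-r, n) = U(8,12).
Bases of U(8,12) are all (8)-element subsets.
|B(M*)| = C(12,8) = 495.

495


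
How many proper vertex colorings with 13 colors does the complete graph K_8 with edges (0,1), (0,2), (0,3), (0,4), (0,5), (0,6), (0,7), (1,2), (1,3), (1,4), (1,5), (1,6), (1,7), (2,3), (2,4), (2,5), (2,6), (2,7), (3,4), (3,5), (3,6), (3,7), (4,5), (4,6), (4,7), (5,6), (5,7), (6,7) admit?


P(K_8, k) = k(k-1)(k-2)...(k-7).
P(13) = (13) * (12) * (11) * (10) * (9) * (8) * (7) * (6) = 51891840.

51891840


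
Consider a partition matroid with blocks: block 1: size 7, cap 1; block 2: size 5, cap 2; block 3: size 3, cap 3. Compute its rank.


Rank of a partition matroid = sum of min(|Si|, ci) for each block.
= min(7,1) + min(5,2) + min(3,3)
= 1 + 2 + 3
= 6.

6


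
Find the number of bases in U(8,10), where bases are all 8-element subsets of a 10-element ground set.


Bases of U(8,10) are all 8-element subsets of the 10-element ground set.
Number of bases = C(10,8).
(10 choose 8) = 45.

45


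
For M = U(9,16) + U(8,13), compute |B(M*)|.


(M1+M2)* = M1* + M2*.
M1* = U(7,16), bases: C(16,7) = 11440.
M2* = U(5,13), bases: C(13,5) = 1287.
|B(M*)| = 11440 * 1287 = 14723280.

14723280


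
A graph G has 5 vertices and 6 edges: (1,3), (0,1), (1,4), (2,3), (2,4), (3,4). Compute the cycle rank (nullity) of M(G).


Cycle rank (nullity) = |E| - r(M) = |E| - (|V| - c).
|E| = 6, |V| = 5, c = 1.
Nullity = 6 - (5 - 1) = 6 - 4 = 2.

2


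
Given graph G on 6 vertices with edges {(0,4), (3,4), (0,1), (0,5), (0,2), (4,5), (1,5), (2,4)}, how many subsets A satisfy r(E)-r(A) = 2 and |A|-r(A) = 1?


R(x,y) = sum over A in 2^E of x^(r(E)-r(A)) * y^(|A|-r(A)).
G has 6 vertices, 8 edges. r(E) = 5.
Enumerate all 2^8 = 256 subsets.
Count subsets with r(E)-r(A)=2 and |A|-r(A)=1: 17.

17


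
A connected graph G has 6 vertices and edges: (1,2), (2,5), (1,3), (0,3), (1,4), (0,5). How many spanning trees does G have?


By Kirchhoff's matrix tree theorem, the number of spanning trees equals
the determinant of any cofactor of the Laplacian matrix L.
G has 6 vertices and 6 edges.
Computing the (5 x 5) cofactor determinant gives 5.

5


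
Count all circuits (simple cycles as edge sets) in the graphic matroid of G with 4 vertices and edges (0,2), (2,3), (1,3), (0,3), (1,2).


A circuit in a graphic matroid = edge set of a simple cycle.
G has 4 vertices and 5 edges.
Enumerating all minimal edge subsets forming cycles...
Total circuits found: 3.

3


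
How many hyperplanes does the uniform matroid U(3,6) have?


Hyperplanes of U(3,6) are flats of rank 2.
In a uniform matroid, these are exactly the (2)-element subsets.
Count = (6 choose 2) = 15.

15


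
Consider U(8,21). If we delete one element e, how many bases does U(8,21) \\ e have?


Deleting e from U(8,21) gives U(8,20) since n > r.
Bases of U(8,20) = C(20,8) = 20! / (8! * 12!) = 125970.

125970


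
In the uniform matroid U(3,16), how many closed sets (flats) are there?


Flats of U(3,16): every subset of size < 3 is a flat, plus E itself.
Count = (16 choose 0) + (16 choose 1) + (16 choose 2) + 1
     = 1 + 16 + 120 + 1
     = 138.

138


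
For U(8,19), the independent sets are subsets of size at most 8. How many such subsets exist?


Independent sets of U(8,19) are all subsets of size <= 8.
Count = C(19,0) + C(19,1) + C(19,2) + C(19,3) + C(19,4) + C(19,5) + C(19,6) + C(19,7) + C(19,8)
     = 1 + 19 + 171 + 969 + 3876 + 11628 + 27132 + 50388 + 75582
     = 169766.

169766


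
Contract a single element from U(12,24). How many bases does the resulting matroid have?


Contracting e from U(12,24) gives U(11,23).
Bases of U(11,23) = (23 choose 11) = 1352078.

1352078


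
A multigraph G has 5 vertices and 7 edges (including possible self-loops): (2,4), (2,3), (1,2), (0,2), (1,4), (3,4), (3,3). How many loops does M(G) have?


In a graphic matroid, a loop is a self-loop edge (u,u) with rank 0.
Examining all 7 edges for self-loops...
Self-loops found: (3,3)
Number of loops = 1.

1


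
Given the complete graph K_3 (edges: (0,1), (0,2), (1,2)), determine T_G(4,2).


T(K_3; x,y) = x^2 + x + y.
T(4,2) = 16 + 4 + 2 = 22.

22


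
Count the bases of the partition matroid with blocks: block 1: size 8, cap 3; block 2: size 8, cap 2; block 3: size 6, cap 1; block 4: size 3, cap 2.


A basis picks exactly ci elements from block i.
Number of bases = product of C(|Si|, ci).
= C(8,3) * C(8,2) * C(6,1) * C(3,2)
= 56 * 28 * 6 * 3
= 28224.

28224


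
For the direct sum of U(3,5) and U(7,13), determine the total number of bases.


Bases of a direct sum M1 + M2: |B| = |B(M1)| * |B(M2)|.
|B(U(3,5))| = C(5,3) = 10.
|B(U(7,13))| = C(13,7) = 1716.
Total bases = 10 * 1716 = 17160.

17160


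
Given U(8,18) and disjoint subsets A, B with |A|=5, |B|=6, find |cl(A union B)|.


|A union B| = 5 + 6 = 11 (disjoint).
In U(8,18), cl(S) = S if |S| < 8, else cl(S) = E.
Since 11 >= 8, cl(A union B) = E.
|cl(A union B)| = 18.

18


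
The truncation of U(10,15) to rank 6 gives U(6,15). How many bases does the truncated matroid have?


Truncating U(10,15) to rank 6 gives U(6,15).
Bases of U(6,15) are all 6-element subsets of 15 elements.
Number of bases = (15 choose 6) = 5005.

5005


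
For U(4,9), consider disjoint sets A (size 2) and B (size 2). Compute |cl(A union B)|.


|A union B| = 2 + 2 = 4 (disjoint).
In U(4,9), cl(S) = S if |S| < 4, else cl(S) = E.
Since 4 >= 4, cl(A union B) = E.
|cl(A union B)| = 9.

9


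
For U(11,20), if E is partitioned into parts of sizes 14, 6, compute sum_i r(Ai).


r(Ai) = min(|Ai|, 11) for each part.
Sum = min(14,11) + min(6,11)
    = 11 + 6
    = 17.

17


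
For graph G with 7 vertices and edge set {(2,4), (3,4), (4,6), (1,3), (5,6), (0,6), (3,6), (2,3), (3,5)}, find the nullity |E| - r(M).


Cycle rank (nullity) = |E| - r(M) = |E| - (|V| - c).
|E| = 9, |V| = 7, c = 1.
Nullity = 9 - (7 - 1) = 9 - 6 = 3.

3


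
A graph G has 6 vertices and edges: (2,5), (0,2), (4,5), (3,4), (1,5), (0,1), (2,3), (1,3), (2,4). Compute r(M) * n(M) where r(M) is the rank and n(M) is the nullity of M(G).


r(M) = |V| - c = 6 - 1 = 5.
nullity = |E| - r(M) = 9 - 5 = 4.
Product = 5 * 4 = 20.

20


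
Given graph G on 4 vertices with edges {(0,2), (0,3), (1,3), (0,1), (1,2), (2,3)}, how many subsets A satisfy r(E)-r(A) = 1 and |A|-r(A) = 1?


R(x,y) = sum over A in 2^E of x^(r(E)-r(A)) * y^(|A|-r(A)).
G has 4 vertices, 6 edges. r(E) = 3.
Enumerate all 2^6 = 64 subsets.
Count subsets with r(E)-r(A)=1 and |A|-r(A)=1: 4.

4


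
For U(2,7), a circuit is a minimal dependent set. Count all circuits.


In U(2,7), circuits are the (3)-element subsets.
Any set of 3 elements is dependent, and removing any one element gives
an independent set of size 2, so it is a minimal dependent set.
Number of circuits = (7 choose 3) = 35.

35


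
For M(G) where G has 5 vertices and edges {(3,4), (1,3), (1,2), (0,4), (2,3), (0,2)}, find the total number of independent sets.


An independent set in a graphic matroid is an acyclic edge subset.
G has 5 vertices and 6 edges.
Enumerate all 2^6 = 64 subsets, checking for acyclicity.
Total independent sets = 52.

52


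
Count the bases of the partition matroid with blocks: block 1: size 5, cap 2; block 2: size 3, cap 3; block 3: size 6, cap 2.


A basis picks exactly ci elements from block i.
Number of bases = product of C(|Si|, ci).
= C(5,2) * C(3,3) * C(6,2)
= 10 * 1 * 15
= 150.

150


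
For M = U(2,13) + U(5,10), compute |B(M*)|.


(M1+M2)* = M1* + M2*.
M1* = U(11,13), bases: C(13,11) = 78.
M2* = U(5,10), bases: C(10,5) = 252.
|B(M*)| = 78 * 252 = 19656.

19656


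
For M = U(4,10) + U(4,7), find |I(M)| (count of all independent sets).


For a direct sum, |I(M1+M2)| = |I(M1)| * |I(M2)|.
|I(U(4,10))| = sum C(10,k) for k=0..4 = 386.
|I(U(4,7))| = sum C(7,k) for k=0..4 = 99.
Total = 386 * 99 = 38214.

38214


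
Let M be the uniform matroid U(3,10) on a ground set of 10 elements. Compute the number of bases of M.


Bases of U(3,10) are all 3-element subsets of the 10-element ground set.
Number of bases = C(10,3).
C(10,3) = 10! / (3! * 7!) = 120.

120


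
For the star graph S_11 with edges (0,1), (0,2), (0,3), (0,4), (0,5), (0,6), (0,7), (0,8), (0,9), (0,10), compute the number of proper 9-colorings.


P(tree, k) = k * (k-1)^(10) for any tree on 11 vertices.
P(9) = 9 * 8^10 = 9 * 1073741824 = 9663676416.

9663676416


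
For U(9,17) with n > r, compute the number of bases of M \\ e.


Deleting e from U(9,17) gives U(9,16) since n > r.
Bases of U(9,16) = C(16,9) = 16! / (9! * 7!) = 11440.

11440


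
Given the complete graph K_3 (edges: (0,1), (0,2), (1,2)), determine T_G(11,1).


T(K_3; x,y) = x^2 + x + y.
T(11,1) = 121 + 11 + 1 = 133.

133


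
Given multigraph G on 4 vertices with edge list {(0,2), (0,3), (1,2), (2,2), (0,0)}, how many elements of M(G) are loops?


In a graphic matroid, a loop is a self-loop edge (u,u) with rank 0.
Examining all 5 edges for self-loops...
Self-loops found: (2,2), (0,0)
Number of loops = 2.

2


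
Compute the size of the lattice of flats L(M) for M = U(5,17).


Flats of U(5,17): every subset of size < 5 is a flat, plus E itself.
Count = (17 choose 0) + (17 choose 1) + (17 choose 2) + (17 choose 3) + (17 choose 4) + 1
     = 1 + 17 + 136 + 680 + 2380 + 1
     = 3215.

3215


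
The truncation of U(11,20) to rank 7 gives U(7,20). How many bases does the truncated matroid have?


Truncating U(11,20) to rank 7 gives U(7,20).
Bases of U(7,20) are all 7-element subsets of 20 elements.
Number of bases = C(20,7) = 20! / (7! * 13!) = 77520.

77520


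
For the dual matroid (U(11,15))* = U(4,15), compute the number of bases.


The dual of U(r,n) is U(n-r, n) = U(4,15).
Bases of U(4,15) are all (4)-element subsets.
|B(M*)| = C(15,4) = (15 * 14 * 13 * 12) / (1 * 2 * 3 * 4) = 1365.

1365


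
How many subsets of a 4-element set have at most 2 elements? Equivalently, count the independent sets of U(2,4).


Independent sets of U(2,4) are all subsets of size <= 2.
Count = C(4,0) + C(4,1) + C(4,2)
     = 1 + 4 + 6
     = 11.

11


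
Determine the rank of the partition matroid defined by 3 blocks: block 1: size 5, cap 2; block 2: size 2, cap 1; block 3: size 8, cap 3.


Rank of a partition matroid = sum of min(|Si|, ci) for each block.
= min(5,2) + min(2,1) + min(8,3)
= 2 + 1 + 3
= 6.

6


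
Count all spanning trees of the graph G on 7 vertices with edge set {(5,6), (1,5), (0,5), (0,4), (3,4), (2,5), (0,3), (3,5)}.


By Kirchhoff's matrix tree theorem, the number of spanning trees equals
the determinant of any cofactor of the Laplacian matrix L.
G has 7 vertices and 8 edges.
Computing the (6 x 6) cofactor determinant gives 8.

8


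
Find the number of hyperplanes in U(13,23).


Hyperplanes of U(13,23) are flats of rank 12.
In a uniform matroid, these are exactly the (12)-element subsets.
Count = C(23,12) = 23! / (12! * 11!) = 1352078.

1352078


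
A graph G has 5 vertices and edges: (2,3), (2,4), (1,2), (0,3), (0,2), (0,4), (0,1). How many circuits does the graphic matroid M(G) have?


A circuit in a graphic matroid = edge set of a simple cycle.
G has 5 vertices and 7 edges.
Enumerating all minimal edge subsets forming cycles...
Total circuits found: 6.

6


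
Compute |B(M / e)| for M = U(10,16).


Contracting e from U(10,16) gives U(9,15).
Bases of U(9,15) = C(15,9) = 15! / (9! * 6!) = 5005.

5005


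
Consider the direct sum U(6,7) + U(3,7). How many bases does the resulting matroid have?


Bases of a direct sum M1 + M2: |B| = |B(M1)| * |B(M2)|.
|B(U(6,7))| = C(7,6) = 7.
|B(U(3,7))| = C(7,3) = 35.
Total bases = 7 * 35 = 245.

245


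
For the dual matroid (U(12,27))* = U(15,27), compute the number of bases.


The dual of U(r,n) is U(n-r, n) = U(15,27).
Bases of U(15,27) are all (15)-element subsets.
|B(M*)| = C(27,15) = 27! / (15! * 12!) = 17383860.

17383860


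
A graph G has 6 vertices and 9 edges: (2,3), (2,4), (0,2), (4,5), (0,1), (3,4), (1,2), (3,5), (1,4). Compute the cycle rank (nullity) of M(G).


Cycle rank (nullity) = |E| - r(M) = |E| - (|V| - c).
|E| = 9, |V| = 6, c = 1.
Nullity = 9 - (6 - 1) = 9 - 5 = 4.

4


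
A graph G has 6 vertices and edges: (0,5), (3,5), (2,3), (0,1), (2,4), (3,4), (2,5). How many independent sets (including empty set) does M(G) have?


An independent set in a graphic matroid is an acyclic edge subset.
G has 6 vertices and 7 edges.
Enumerate all 2^7 = 128 subsets, checking for acyclicity.
Total independent sets = 96.

96


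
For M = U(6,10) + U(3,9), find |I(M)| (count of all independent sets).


For a direct sum, |I(M1+M2)| = |I(M1)| * |I(M2)|.
|I(U(6,10))| = sum C(10,k) for k=0..6 = 848.
|I(U(3,9))| = sum C(9,k) for k=0..3 = 130.
Total = 848 * 130 = 110240.

110240


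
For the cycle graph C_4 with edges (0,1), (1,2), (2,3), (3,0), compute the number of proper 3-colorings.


P(C_4, k) = (k-1)^4 + (-1)^4*(k-1).
P(3) = (2)^4 + 2
= 16 + 2 = 18.

18


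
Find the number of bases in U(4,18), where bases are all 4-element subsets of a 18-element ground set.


Bases of U(4,18) are all 4-element subsets of the 18-element ground set.
Number of bases = C(18,4).
C(18,4) = 18! / (4! * 14!) = 3060.

3060


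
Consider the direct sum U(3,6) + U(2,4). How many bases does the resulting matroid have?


Bases of a direct sum M1 + M2: |B| = |B(M1)| * |B(M2)|.
|B(U(3,6))| = C(6,3) = 20.
|B(U(2,4))| = C(4,2) = 6.
Total bases = 20 * 6 = 120.

120


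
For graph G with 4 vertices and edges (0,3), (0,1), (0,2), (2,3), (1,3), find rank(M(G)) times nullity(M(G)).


r(M) = |V| - c = 4 - 1 = 3.
nullity = |E| - r(M) = 5 - 3 = 2.
Product = 3 * 2 = 6.

6


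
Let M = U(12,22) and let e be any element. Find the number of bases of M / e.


Contracting e from U(12,22) gives U(11,21).
Bases of U(11,21) = C(21,11) = 352716.

352716


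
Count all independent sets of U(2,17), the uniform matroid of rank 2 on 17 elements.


Independent sets of U(2,17) are all subsets of size <= 2.
Count = C(17,0) + C(17,1) + C(17,2)
     = 1 + 17 + 136
     = 154.

154


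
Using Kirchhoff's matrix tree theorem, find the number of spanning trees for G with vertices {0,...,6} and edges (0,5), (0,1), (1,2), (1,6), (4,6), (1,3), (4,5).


By Kirchhoff's matrix tree theorem, the number of spanning trees equals
the determinant of any cofactor of the Laplacian matrix L.
G has 7 vertices and 7 edges.
Computing the (6 x 6) cofactor determinant gives 5.

5


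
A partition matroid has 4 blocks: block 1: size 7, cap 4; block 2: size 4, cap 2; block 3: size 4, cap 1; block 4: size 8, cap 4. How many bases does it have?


A basis picks exactly ci elements from block i.
Number of bases = product of C(|Si|, ci).
= C(7,4) * C(4,2) * C(4,1) * C(8,4)
= 35 * 6 * 4 * 70
= 58800.

58800


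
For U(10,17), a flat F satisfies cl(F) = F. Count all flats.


Flats of U(10,17): every subset of size < 10 is a flat, plus E itself.
Count = (17 choose 0) + (17 choose 1) + (17 choose 2) + (17 choose 3) + (17 choose 4) + (17 choose 5) + (17 choose 6) + (17 choose 7) + (17 choose 8) + (17 choose 9) + 1
     = 1 + 17 + 136 + 680 + 2380 + 6188 + 12376 + 19448 + 24310 + 24310 + 1
     = 89847.

89847


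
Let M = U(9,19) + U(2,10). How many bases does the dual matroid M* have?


(M1+M2)* = M1* + M2*.
M1* = U(10,19), bases: C(19,10) = 92378.
M2* = U(8,10), bases: C(10,8) = 45.
|B(M*)| = 92378 * 45 = 4157010.

4157010


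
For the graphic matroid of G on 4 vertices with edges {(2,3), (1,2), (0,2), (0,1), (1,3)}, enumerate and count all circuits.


A circuit in a graphic matroid = edge set of a simple cycle.
G has 4 vertices and 5 edges.
Enumerating all minimal edge subsets forming cycles...
Total circuits found: 3.

3


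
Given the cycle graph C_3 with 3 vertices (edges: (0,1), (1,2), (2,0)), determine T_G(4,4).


T(C_3; x,y) = x + x^2 + ... + x^(2) + y.
T(4,4) = 4^1 + 4^2 + 4
= 4 + 16 + 4
= 24.

24


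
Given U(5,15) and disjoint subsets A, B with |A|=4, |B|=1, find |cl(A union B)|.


|A union B| = 4 + 1 = 5 (disjoint).
In U(5,15), cl(S) = S if |S| < 5, else cl(S) = E.
Since 5 >= 5, cl(A union B) = E.
|cl(A union B)| = 15.

15


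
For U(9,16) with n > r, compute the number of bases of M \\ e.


Deleting e from U(9,16) gives U(9,15) since n > r.
Bases of U(9,15) = C(15,9) = 15! / (9! * 6!) = 5005.

5005


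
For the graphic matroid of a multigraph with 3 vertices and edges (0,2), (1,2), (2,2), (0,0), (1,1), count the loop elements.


In a graphic matroid, a loop is a self-loop edge (u,u) with rank 0.
Examining all 5 edges for self-loops...
Self-loops found: (2,2), (0,0), (1,1)
Number of loops = 3.

3


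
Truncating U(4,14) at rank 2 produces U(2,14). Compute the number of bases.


Truncating U(4,14) to rank 2 gives U(2,14).
Bases of U(2,14) are all 2-element subsets of 14 elements.
Number of bases = (14 choose 2) = 91.

91


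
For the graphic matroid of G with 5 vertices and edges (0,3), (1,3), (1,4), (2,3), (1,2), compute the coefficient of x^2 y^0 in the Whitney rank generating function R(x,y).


R(x,y) = sum over A in 2^E of x^(r(E)-r(A)) * y^(|A|-r(A)).
G has 5 vertices, 5 edges. r(E) = 4.
Enumerate all 2^5 = 32 subsets.
Count subsets with r(E)-r(A)=2 and |A|-r(A)=0: 10.

10


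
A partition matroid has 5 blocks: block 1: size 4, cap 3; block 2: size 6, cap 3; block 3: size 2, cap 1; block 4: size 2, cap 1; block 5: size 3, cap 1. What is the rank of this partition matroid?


Rank of a partition matroid = sum of min(|Si|, ci) for each block.
= min(4,3) + min(6,3) + min(2,1) + min(2,1) + min(3,1)
= 3 + 3 + 1 + 1 + 1
= 9.

9


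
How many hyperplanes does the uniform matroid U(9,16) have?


Hyperplanes of U(9,16) are flats of rank 8.
In a uniform matroid, these are exactly the (8)-element subsets.
Count = C(16,8) = 16! / (8! * 8!) = 12870.

12870


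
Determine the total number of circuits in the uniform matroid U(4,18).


In U(4,18), circuits are the (5)-element subsets.
Any set of 5 elements is dependent, and removing any one element gives
an independent set of size 4, so it is a minimal dependent set.
Number of circuits = (18 choose 5) = 8568.

8568


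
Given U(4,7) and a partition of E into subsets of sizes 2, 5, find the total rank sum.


r(Ai) = min(|Ai|, 4) for each part.
Sum = min(2,4) + min(5,4)
    = 2 + 4
    = 6.

6


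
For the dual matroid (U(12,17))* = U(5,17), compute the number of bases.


The dual of U(r,n) is U(n-r, n) = U(5,17).
Bases of U(5,17) are all (5)-element subsets.
|B(M*)| = C(17,5) = 6188.

6188


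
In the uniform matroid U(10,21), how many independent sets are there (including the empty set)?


Independent sets of U(10,21) are all subsets of size <= 10.
Count = (21 choose 0) + (21 choose 1) + (21 choose 2) + (21 choose 3) + (21 choose 4) + (21 choose 5) + (21 choose 6) + (21 choose 7) + (21 choose 8) + (21 choose 9) + (21 choose 10)
     = 1 + 21 + 210 + 1330 + 5985 + 20349 + 54264 + 116280 + 203490 + 293930 + 352716
     = 1048576.

1048576


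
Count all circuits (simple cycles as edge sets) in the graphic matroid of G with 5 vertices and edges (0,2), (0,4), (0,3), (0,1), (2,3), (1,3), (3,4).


A circuit in a graphic matroid = edge set of a simple cycle.
G has 5 vertices and 7 edges.
Enumerating all minimal edge subsets forming cycles...
Total circuits found: 6.

6


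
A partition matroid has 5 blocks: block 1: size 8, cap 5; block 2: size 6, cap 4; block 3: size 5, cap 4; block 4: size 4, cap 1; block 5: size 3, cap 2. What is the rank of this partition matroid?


Rank of a partition matroid = sum of min(|Si|, ci) for each block.
= min(8,5) + min(6,4) + min(5,4) + min(4,1) + min(3,2)
= 5 + 4 + 4 + 1 + 2
= 16.

16


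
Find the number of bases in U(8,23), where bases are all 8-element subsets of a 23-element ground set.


Bases of U(8,23) are all 8-element subsets of the 23-element ground set.
Number of bases = C(23,8).
C(23,8) = 23! / (8! * 15!) = 490314.

490314


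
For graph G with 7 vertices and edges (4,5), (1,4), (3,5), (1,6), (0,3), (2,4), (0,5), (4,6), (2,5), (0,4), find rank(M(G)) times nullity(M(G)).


r(M) = |V| - c = 7 - 1 = 6.
nullity = |E| - r(M) = 10 - 6 = 4.
Product = 6 * 4 = 24.

24


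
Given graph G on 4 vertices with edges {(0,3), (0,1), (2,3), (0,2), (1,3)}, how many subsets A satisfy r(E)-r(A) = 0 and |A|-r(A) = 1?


R(x,y) = sum over A in 2^E of x^(r(E)-r(A)) * y^(|A|-r(A)).
G has 4 vertices, 5 edges. r(E) = 3.
Enumerate all 2^5 = 32 subsets.
Count subsets with r(E)-r(A)=0 and |A|-r(A)=1: 5.

5


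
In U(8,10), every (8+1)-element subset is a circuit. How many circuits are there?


In U(8,10), circuits are the (9)-element subsets.
Any set of 9 elements is dependent, and removing any one element gives
an independent set of size 8, so it is a minimal dependent set.
Number of circuits = C(10,9) = 10! / (9! * 1!) = 10.

10


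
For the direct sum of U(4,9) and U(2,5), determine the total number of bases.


Bases of a direct sum M1 + M2: |B| = |B(M1)| * |B(M2)|.
|B(U(4,9))| = C(9,4) = 126.
|B(U(2,5))| = C(5,2) = 10.
Total bases = 126 * 10 = 1260.

1260


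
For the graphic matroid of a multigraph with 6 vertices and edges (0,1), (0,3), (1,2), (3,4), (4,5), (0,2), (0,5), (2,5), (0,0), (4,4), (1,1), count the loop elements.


In a graphic matroid, a loop is a self-loop edge (u,u) with rank 0.
Examining all 11 edges for self-loops...
Self-loops found: (0,0), (4,4), (1,1)
Number of loops = 3.

3


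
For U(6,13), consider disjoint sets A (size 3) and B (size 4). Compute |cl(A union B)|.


|A union B| = 3 + 4 = 7 (disjoint).
In U(6,13), cl(S) = S if |S| < 6, else cl(S) = E.
Since 7 >= 6, cl(A union B) = E.
|cl(A union B)| = 13.

13


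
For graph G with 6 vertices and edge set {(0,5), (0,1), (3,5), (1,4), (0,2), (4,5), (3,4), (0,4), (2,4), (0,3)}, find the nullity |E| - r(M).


Cycle rank (nullity) = |E| - r(M) = |E| - (|V| - c).
|E| = 10, |V| = 6, c = 1.
Nullity = 10 - (6 - 1) = 10 - 5 = 5.

5


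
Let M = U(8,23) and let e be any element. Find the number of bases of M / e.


Contracting e from U(8,23) gives U(7,22).
Bases of U(7,22) = (22 choose 7) = 170544.

170544


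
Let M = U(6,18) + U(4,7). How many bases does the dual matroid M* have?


(M1+M2)* = M1* + M2*.
M1* = U(12,18), bases: C(18,12) = 18564.
M2* = U(3,7), bases: C(7,3) = 35.
|B(M*)| = 18564 * 35 = 649740.

649740


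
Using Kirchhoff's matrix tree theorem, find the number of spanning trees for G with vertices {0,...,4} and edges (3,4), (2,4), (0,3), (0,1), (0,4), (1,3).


By Kirchhoff's matrix tree theorem, the number of spanning trees equals
the determinant of any cofactor of the Laplacian matrix L.
G has 5 vertices and 6 edges.
Computing the (4 x 4) cofactor determinant gives 8.

8


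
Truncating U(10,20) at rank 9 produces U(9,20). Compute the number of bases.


Truncating U(10,20) to rank 9 gives U(9,20).
Bases of U(9,20) are all 9-element subsets of 20 elements.
Number of bases = (20 choose 9) = 167960.

167960


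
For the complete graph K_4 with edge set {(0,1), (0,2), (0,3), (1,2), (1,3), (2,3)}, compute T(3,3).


T(K_4; x,y) = x^3 + 3x^2 + 4xy + 2x + y^3 + 3y^2 + 2y.
Substituting x=3, y=3:
= 27 + 27 + 36 + 6 + 27 + 27 + 6
= 156.

156


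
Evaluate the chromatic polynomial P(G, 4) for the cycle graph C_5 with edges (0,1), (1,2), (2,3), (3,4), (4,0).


P(C_5, k) = (k-1)^5 + (-1)^5*(k-1).
P(4) = (3)^5 - 3
= 243 - 3 = 240.

240


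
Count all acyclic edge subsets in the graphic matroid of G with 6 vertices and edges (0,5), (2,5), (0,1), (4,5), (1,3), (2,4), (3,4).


An independent set in a graphic matroid is an acyclic edge subset.
G has 6 vertices and 7 edges.
Enumerate all 2^7 = 128 subsets, checking for acyclicity.
Total independent sets = 108.

108


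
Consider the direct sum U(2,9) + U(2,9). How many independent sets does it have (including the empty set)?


For a direct sum, |I(M1+M2)| = |I(M1)| * |I(M2)|.
|I(U(2,9))| = sum C(9,k) for k=0..2 = 46.
|I(U(2,9))| = sum C(9,k) for k=0..2 = 46.
Total = 46 * 46 = 2116.

2116


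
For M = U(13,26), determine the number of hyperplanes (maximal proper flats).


Hyperplanes of U(13,26) are flats of rank 12.
In a uniform matroid, these are exactly the (12)-element subsets.
Count = (26 choose 12) = 9657700.

9657700


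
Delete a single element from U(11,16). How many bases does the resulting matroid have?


Deleting e from U(11,16) gives U(11,15) since n > r.
Bases of U(11,15) = C(15,11) = 15! / (11! * 4!) = 1365.

1365


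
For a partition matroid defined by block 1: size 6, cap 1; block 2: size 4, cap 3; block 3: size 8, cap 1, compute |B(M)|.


A basis picks exactly ci elements from block i.
Number of bases = product of C(|Si|, ci).
= C(6,1) * C(4,3) * C(8,1)
= 6 * 4 * 8
= 192.

192


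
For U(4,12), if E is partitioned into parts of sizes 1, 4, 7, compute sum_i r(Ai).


r(Ai) = min(|Ai|, 4) for each part.
Sum = min(1,4) + min(4,4) + min(7,4)
    = 1 + 4 + 4
    = 9.

9


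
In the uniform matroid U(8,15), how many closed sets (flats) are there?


Flats of U(8,15): every subset of size < 8 is a flat, plus E itself.
Count = (15 choose 0) + (15 choose 1) + (15 choose 2) + (15 choose 3) + (15 choose 4) + (15 choose 5) + (15 choose 6) + (15 choose 7) + 1
     = 1 + 15 + 105 + 455 + 1365 + 3003 + 5005 + 6435 + 1
     = 16385.

16385
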